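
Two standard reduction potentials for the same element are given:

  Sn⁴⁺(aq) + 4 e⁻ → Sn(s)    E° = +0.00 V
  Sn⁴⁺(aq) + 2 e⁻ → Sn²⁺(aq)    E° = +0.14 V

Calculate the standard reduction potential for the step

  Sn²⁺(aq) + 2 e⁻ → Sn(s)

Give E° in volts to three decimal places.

-0.140 V

Sequential free energies add, so n₃E°₃ = n₁E°₁ + n₂E°₂.
With n₃ = 4, and the known step contributing 2×(+0.14) V, the unknown satisfies 2·E° = 4×(+0.00) − 2×(+0.14) = -0.280.
E° = -0.280 / 2 = -0.140 V.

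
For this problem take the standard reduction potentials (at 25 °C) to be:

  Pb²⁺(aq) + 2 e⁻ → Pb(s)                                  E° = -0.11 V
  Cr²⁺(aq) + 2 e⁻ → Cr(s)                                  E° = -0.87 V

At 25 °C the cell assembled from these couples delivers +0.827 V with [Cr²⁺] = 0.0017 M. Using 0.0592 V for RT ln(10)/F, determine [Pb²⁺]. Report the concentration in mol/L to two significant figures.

Pb²⁺/Pb is the cathode, Cr²⁺/Cr the anode: E°cell = +0.76 V, n = 2.
Overall reaction: Pb²⁺(aq) + Cr(s) → Pb(s) + Cr²⁺(aq); Q = [Cr²⁺]^1/[Pb²⁺]^1.
From E = E° − (0.0592/n) log Q: log Q = (E° − E)·n/0.0592 = (+0.76 − (+0.827))·2/0.0592 = -2.2635.
So 1·log[Pb²⁺] = 1·log(0.0017) − log Q = -2.7696 − (-2.2635) = -0.5061; [Pb²⁺] = 10^(-0.5061) ≈ 0.31 M.

0.31 M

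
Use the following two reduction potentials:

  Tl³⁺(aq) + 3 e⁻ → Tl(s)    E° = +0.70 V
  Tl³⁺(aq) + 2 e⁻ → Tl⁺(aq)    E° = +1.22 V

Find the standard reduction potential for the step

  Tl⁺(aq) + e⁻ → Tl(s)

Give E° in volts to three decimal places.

Sequential free energies add, so n₃E°₃ = n₁E°₁ + n₂E°₂.
With n₃ = 3, and the known step contributing 2×(+1.22) V, the unknown satisfies 1·E° = 3×(+0.70) − 2×(+1.22) = -0.340.
E° = -0.340 / 1 = -0.340 V.

-0.340 V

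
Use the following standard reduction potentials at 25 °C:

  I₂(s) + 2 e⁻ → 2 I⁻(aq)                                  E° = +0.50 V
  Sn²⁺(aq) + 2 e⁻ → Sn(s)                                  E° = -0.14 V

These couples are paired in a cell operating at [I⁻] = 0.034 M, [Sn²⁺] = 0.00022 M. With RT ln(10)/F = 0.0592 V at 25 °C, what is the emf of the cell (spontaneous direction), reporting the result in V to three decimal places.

+0.835 V

I₂/I⁻ is the cathode (higher E°), Sn²⁺/Sn the anode: E°cell = +0.50 − (-0.14) = +0.64 V, n = 2.
Overall: I₂(s) + Sn(s) → 2 I⁻(aq) + Sn²⁺(aq)
Q = [I⁻]^2·[Sn²⁺]; log Q = -6.595.
E = E° − (0.0592/n) log Q = +0.64 − (0.0592/2)(-6.595) = +0.835 V.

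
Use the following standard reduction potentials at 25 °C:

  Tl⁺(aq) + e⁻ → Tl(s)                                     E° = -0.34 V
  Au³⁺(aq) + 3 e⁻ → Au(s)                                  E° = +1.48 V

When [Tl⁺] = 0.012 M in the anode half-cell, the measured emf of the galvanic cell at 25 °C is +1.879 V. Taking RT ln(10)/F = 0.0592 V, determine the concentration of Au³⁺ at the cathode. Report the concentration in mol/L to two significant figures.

0.0017 M

Au³⁺/Au is the cathode, Tl⁺/Tl the anode: E°cell = +1.82 V, n = 3.
Overall reaction: Au³⁺(aq) + 3 Tl(s) → Au(s) + 3 Tl⁺(aq); Q = [Tl⁺]^3/[Au³⁺]^1.
From E = E° − (0.0592/n) log Q: log Q = (E° − E)·n/0.0592 = (+1.82 − (+1.879))·3/0.0592 = -2.9899.
So 1·log[Au³⁺] = 3·log(0.012) − log Q = -5.7625 − (-2.9899) = -2.7726; [Au³⁺] = 10^(-2.7726) ≈ 0.0017 M.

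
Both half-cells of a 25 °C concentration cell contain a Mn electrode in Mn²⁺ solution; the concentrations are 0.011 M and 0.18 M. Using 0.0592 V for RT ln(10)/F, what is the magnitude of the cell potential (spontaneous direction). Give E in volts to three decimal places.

For a concentration cell E°cell = 0. The 0.18 M side is the cathode (reduction is favoured where [Mn²⁺] is higher).
With n = 2, E = −(0.0592/2) log([Mn²⁺]ₐₙ/[Mn²⁺]꜀ₐₜ) = −(0.0592/2) log(0.011/0.18) = −(0.0592/2)(-1.214) = +0.036 V.

+0.036 V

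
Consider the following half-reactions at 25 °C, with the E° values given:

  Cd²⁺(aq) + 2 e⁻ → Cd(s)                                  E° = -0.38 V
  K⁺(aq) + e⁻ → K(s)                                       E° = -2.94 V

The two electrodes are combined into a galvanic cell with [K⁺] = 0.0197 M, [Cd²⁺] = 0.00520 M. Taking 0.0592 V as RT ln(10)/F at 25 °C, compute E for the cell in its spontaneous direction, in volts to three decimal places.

Cd²⁺/Cd is the cathode (higher E°), K⁺/K the anode: E°cell = -0.38 − (-2.94) = +2.56 V, n = 2.
Overall: Cd²⁺(aq) + 2 K(s) → Cd(s) + 2 K⁺(aq)
Q = [K⁺]^2 / ([Cd²⁺]); log Q = -1.127.
E = E° − (0.0592/n) log Q = +2.56 − (0.0592/2)(-1.127) = +2.593 V.

+2.593 V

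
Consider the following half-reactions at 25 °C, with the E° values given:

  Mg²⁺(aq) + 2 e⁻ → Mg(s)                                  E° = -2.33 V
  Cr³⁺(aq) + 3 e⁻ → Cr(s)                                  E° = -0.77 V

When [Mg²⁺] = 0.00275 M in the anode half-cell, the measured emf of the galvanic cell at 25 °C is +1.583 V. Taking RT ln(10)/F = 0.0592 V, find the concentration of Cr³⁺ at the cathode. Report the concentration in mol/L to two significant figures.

0.0021 M

Cr³⁺/Cr is the cathode, Mg²⁺/Mg the anode: E°cell = +1.56 V, n = 6.
Overall reaction: 2 Cr³⁺(aq) + 3 Mg(s) → 2 Cr(s) + 3 Mg²⁺(aq); Q = [Mg²⁺]^3/[Cr³⁺]^2.
From E = E° − (0.0592/n) log Q: log Q = (E° − E)·n/0.0592 = (+1.56 − (+1.583))·6/0.0592 = -2.3311.
So 2·log[Cr³⁺] = 3·log(0.00275) − log Q = -7.6820 − (-2.3311) = -5.3509; log[Cr³⁺] = -5.3509 / 2 = -2.6755; [Cr³⁺] = 10^(-2.6755) ≈ 0.0021 M.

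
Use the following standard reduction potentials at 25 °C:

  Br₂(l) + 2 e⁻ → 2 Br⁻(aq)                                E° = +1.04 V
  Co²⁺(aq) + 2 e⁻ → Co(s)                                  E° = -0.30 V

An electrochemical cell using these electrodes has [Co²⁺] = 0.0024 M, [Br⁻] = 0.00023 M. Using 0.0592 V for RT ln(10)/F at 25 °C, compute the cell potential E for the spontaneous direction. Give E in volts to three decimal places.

Br₂/Br⁻ is the cathode (higher E°), Co²⁺/Co the anode: E°cell = +1.04 − (-0.30) = +1.34 V, n = 2.
Overall: Br₂(l) + Co(s) → 2 Br⁻(aq) + Co²⁺(aq)
Q = [Br⁻]^2·[Co²⁺]; log Q = -9.896.
E = E° − (0.0592/n) log Q = +1.34 − (0.0592/2)(-9.896) = +1.633 V.

+1.633 V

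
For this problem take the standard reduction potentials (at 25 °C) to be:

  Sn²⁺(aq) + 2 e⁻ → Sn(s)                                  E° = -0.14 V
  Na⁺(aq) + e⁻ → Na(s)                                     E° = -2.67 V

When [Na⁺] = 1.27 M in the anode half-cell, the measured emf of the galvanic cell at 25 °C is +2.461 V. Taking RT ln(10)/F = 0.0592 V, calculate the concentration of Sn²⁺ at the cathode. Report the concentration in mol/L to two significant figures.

Sn²⁺/Sn is the cathode, Na⁺/Na the anode: E°cell = +2.53 V, n = 2.
Overall reaction: Sn²⁺(aq) + 2 Na(s) → Sn(s) + 2 Na⁺(aq); Q = [Na⁺]^2/[Sn²⁺]^1.
From E = E° − (0.0592/n) log Q: log Q = (E° − E)·n/0.0592 = (+2.53 − (+2.461))·2/0.0592 = 2.3311.
So 1·log[Sn²⁺] = 2·log(1.27) − log Q = 0.2076 − (2.3311) = -2.1235; [Sn²⁺] = 10^(-2.1235) ≈ 0.0075 M.

0.0075 M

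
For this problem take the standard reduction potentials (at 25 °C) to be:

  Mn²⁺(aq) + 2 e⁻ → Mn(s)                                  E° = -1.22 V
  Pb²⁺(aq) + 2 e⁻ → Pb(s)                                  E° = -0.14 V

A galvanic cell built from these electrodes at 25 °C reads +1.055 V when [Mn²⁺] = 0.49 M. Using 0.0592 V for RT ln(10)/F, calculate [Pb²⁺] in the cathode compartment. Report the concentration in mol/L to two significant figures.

Pb²⁺/Pb is the cathode, Mn²⁺/Mn the anode: E°cell = +1.08 V, n = 2.
Overall reaction: Pb²⁺(aq) + Mn(s) → Pb(s) + Mn²⁺(aq); Q = [Mn²⁺]^1/[Pb²⁺]^1.
From E = E° − (0.0592/n) log Q: log Q = (E° − E)·n/0.0592 = (+1.08 − (+1.055))·2/0.0592 = 0.8446.
So 1·log[Pb²⁺] = 1·log(0.49) − log Q = -0.3098 − (0.8446) = -1.1544; [Pb²⁺] = 10^(-1.1544) ≈ 0.070 M.

0.070 M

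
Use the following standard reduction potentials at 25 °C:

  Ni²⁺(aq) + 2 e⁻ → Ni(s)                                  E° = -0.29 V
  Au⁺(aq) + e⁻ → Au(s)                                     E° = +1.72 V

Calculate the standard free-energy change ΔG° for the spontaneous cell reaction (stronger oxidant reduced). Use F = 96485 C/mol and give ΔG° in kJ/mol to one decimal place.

-387.9 kJ/mol

Au⁺/Au (E° = +1.72 V) is the cathode; Ni²⁺/Ni (E° = -0.29 V) is the anode, so E°cell = +2.01 V.
Balancing electrons gives n = 2 (lcm of 1 and 2).
ΔG° = −nFE° = −(2)(96485)(+2.01) = -387,870 J = -387.9 kJ/mol.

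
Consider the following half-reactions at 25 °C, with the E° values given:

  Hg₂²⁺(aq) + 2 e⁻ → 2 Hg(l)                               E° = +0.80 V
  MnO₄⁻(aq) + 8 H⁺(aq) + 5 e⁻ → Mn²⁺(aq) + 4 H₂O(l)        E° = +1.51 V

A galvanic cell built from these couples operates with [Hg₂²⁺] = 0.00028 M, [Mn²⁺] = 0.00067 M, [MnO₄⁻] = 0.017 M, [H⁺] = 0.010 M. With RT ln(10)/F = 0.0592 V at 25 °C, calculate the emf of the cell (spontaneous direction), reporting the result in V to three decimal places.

+0.642 V

MnO₄⁻/Mn²⁺ is the cathode (higher E°), Hg₂²⁺/Hg the anode: E°cell = +1.51 − (+0.80) = +0.71 V, n = 10.
Overall: 2 MnO₄⁻(aq) + 16 H⁺(aq) + 10 Hg(l) → 2 Mn²⁺(aq) + 8 H₂O(l) + 5 Hg₂²⁺(aq)
Q = [Mn²⁺]^2·[Hg₂²⁺]^5 / ([MnO₄⁻]^2·[H⁺]^16); log Q = 11.427.
E = E° − (0.0592/n) log Q = +0.71 − (0.0592/10)(11.427) = +0.642 V.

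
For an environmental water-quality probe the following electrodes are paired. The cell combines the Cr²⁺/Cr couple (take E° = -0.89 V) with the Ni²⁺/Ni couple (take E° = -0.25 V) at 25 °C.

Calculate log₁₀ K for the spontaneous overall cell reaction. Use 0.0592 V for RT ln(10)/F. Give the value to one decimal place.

Cathode: Ni²⁺/Ni; anode: Cr²⁺/Cr. E°cell = +0.64 V, n = 2.
log K = nE°cell / 0.0592 = (2)(+0.64) / 0.0592 = 21.6.

21.6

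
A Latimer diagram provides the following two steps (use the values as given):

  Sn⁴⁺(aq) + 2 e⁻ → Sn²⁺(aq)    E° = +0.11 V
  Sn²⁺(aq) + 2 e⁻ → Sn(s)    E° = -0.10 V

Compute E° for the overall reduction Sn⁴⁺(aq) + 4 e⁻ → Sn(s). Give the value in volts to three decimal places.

+0.005 V

Adding the free-energy changes (−nFE°) of the two steps gives −n₃FE°₃ = −n₁FE°₁ − n₂FE°₂.
E°₃ = (2×+0.11 + 2×-0.10) / 4 = (+0.020) / 4 = +0.005 V.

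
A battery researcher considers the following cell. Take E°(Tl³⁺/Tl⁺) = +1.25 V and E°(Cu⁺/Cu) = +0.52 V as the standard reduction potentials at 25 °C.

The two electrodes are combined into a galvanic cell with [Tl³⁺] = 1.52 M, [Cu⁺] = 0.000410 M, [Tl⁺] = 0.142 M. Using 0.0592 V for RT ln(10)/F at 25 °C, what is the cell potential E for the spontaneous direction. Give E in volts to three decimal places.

Tl³⁺/Tl⁺ is the cathode (higher E°), Cu⁺/Cu the anode: E°cell = +1.25 − (+0.52) = +0.73 V, n = 2.
Overall: Tl³⁺(aq) + 2 Cu(s) → Tl⁺(aq) + 2 Cu⁺(aq)
Q = [Tl⁺]·[Cu⁺]^2 / ([Tl³⁺]); log Q = -7.804.
E = E° − (0.0592/n) log Q = +0.73 − (0.0592/2)(-7.804) = +0.961 V.

+0.961 V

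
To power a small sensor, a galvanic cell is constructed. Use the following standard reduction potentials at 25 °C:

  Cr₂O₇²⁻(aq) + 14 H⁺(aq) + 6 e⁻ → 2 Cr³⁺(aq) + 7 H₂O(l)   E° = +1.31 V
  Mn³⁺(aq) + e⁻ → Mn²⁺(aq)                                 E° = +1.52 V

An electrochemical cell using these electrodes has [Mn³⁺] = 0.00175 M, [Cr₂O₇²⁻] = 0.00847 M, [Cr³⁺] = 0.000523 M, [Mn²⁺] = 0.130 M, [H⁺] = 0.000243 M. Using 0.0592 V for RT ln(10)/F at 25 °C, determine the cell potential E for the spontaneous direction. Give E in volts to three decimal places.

+0.554 V

Mn³⁺/Mn²⁺ is the cathode (higher E°), Cr₂O₇²⁻/Cr³⁺ the anode: E°cell = +1.52 − (+1.31) = +0.21 V, n = 6.
Overall: 6 Mn³⁺(aq) + 2 Cr³⁺(aq) + 7 H₂O(l) → 6 Mn²⁺(aq) + Cr₂O₇²⁻(aq) + 14 H⁺(aq)
Q = [Mn²⁺]^6·[Cr₂O₇²⁻]·[H⁺]^14 / ([Mn³⁺]^6·[Cr³⁺]^2); log Q = -34.885.
E = E° − (0.0592/n) log Q = +0.21 − (0.0592/6)(-34.885) = +0.554 V.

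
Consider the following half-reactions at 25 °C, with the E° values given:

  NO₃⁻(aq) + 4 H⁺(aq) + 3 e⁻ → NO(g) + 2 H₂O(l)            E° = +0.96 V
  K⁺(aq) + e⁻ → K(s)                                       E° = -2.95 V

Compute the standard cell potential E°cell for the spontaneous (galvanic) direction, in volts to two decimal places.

+3.91 V

The NO₃⁻/NO couple has the higher reduction potential, so it is the cathode; K⁺/K is oxidised at the anode.
E°cell = E°(cathode) − E°(anode) = (+0.96) − (-2.95) = +3.91 V.
Since E°cell > 0, the reaction is spontaneous under standard conditions.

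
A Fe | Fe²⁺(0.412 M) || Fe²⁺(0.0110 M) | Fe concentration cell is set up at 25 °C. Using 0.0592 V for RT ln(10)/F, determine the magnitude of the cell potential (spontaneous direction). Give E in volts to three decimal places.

For a concentration cell E°cell = 0. The 0.412 M side is the cathode (reduction is favoured where [Fe²⁺] is higher).
With n = 2, E = −(0.0592/2) log([Fe²⁺]ₐₙ/[Fe²⁺]꜀ₐₜ) = −(0.0592/2) log(0.011/0.412) = −(0.0592/2)(-1.574) = +0.047 V.

+0.047 V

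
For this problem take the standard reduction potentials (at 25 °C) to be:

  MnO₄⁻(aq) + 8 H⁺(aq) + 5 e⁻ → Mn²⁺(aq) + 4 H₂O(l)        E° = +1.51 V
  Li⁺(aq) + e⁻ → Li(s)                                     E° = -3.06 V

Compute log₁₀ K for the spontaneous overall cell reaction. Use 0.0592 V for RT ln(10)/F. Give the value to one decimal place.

386.0

Cathode: MnO₄⁻/Mn²⁺; anode: Li⁺/Li. E°cell = +4.57 V, n = 5.
log K = nE°cell / 0.0592 = (5)(+4.57) / 0.0592 = 386.0.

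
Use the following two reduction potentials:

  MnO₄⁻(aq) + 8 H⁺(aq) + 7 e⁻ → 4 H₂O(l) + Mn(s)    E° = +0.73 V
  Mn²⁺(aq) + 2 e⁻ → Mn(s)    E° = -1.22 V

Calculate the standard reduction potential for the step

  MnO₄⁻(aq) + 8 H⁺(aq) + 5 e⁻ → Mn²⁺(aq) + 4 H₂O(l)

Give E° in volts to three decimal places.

Sequential free energies add, so n₃E°₃ = n₁E°₁ + n₂E°₂.
With n₃ = 7, and the known step contributing 2×(-1.22) V, the unknown satisfies 5·E° = 7×(+0.73) − 2×(-1.22) = +7.550.
E° = +7.550 / 5 = +1.510 V.

+1.510 V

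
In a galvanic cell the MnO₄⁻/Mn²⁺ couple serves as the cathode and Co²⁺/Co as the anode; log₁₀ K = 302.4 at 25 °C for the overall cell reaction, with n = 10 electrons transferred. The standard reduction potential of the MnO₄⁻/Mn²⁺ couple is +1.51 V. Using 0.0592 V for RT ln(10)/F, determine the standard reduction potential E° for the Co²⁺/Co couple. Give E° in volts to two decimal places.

-0.28 V

E°cell = (0.0592/n)·log K = (0.0592/10)(302.4) = +1.790 V.
Since MnO₄⁻/Mn²⁺ is the cathode and Co²⁺/Co the anode, E°cell = E°(MnO₄⁻/Mn²⁺) − E°(Co²⁺/Co).
So E°(Co²⁺/Co) = E°(MnO₄⁻/Mn²⁺) − E°cell = (+1.51) − (+1.790) = -0.28 V.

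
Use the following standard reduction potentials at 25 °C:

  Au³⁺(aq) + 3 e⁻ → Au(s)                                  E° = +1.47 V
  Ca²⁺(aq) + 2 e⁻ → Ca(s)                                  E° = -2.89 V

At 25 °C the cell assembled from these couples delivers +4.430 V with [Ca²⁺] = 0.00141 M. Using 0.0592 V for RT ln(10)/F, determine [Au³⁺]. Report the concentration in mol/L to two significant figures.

0.19 M

Au³⁺/Au is the cathode, Ca²⁺/Ca the anode: E°cell = +4.36 V, n = 6.
Overall reaction: 2 Au³⁺(aq) + 3 Ca(s) → 2 Au(s) + 3 Ca²⁺(aq); Q = [Ca²⁺]^3/[Au³⁺]^2.
From E = E° − (0.0592/n) log Q: log Q = (E° − E)·n/0.0592 = (+4.36 − (+4.430))·6/0.0592 = -7.0946.
So 2·log[Au³⁺] = 3·log(0.00141) − log Q = -8.5523 − (-7.0946) = -1.4577; log[Au³⁺] = -1.4577 / 2 = -0.7288; [Au³⁺] = 10^(-0.7288) ≈ 0.19 M.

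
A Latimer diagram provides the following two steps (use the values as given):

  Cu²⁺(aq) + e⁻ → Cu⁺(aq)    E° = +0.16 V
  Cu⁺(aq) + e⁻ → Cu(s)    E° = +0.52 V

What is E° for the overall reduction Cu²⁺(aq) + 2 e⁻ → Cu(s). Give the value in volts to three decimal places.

Since ΔG° = −nFE° is additive over sequential reductions, n₃E°₃ = n₁E°₁ + n₂E°₂.
E°₃ = (1×+0.16 + 1×+0.52) / 2 = (+0.680) / 2 = +0.340 V.

+0.340 V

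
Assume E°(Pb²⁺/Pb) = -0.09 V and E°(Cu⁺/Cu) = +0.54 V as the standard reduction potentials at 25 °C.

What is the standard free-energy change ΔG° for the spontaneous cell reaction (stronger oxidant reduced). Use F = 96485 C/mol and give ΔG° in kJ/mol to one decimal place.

Cu⁺/Cu (E° = +0.54 V) is the cathode; Pb²⁺/Pb (E° = -0.09 V) is the anode, so E°cell = +0.63 V.
Balancing electrons gives n = 2 (lcm of 1 and 2).
ΔG° = −nFE° = −(2)(96485)(+0.63) = -121,571 J = -121.6 kJ/mol.

-121.6 kJ/mol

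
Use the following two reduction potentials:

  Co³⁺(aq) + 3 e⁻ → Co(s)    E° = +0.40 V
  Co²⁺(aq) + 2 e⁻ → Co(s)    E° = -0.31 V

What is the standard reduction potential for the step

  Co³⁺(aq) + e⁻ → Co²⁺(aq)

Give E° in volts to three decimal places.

Sequential free energies add, so n₃E°₃ = n₁E°₁ + n₂E°₂.
With n₃ = 3, and the known step contributing 2×(-0.31) V, the unknown satisfies 1·E° = 3×(+0.40) − 2×(-0.31) = +1.820.
E° = +1.820 / 1 = +1.820 V.

+1.820 V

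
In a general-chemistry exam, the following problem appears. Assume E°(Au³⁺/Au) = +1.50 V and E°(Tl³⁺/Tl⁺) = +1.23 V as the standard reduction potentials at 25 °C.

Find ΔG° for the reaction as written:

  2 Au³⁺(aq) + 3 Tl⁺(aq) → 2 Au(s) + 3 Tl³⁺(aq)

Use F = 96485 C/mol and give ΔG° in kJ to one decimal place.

-156.3 kJ

As written, Au³⁺/Au is reduced (cathode) and Tl³⁺/Tl⁺ is oxidised (anode), so E°cell = (+1.50) − (+1.23) = +0.27 V.
Balancing electrons gives n = 6.
ΔG° = −nFE° = −(6)(96485)(+0.27) = -156,306 J = -156.3 kJ.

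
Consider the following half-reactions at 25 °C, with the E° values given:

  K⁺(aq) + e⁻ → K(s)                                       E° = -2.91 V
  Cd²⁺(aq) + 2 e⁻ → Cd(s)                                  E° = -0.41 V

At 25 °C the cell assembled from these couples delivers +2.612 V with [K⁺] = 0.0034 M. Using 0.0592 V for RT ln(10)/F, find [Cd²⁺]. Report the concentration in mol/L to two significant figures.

Cd²⁺/Cd is the cathode, K⁺/K the anode: E°cell = +2.50 V, n = 2.
Overall reaction: Cd²⁺(aq) + 2 K(s) → Cd(s) + 2 K⁺(aq); Q = [K⁺]^2/[Cd²⁺]^1.
From E = E° − (0.0592/n) log Q: log Q = (E° − E)·n/0.0592 = (+2.50 − (+2.612))·2/0.0592 = -3.7838.
So 1·log[Cd²⁺] = 2·log(0.0034) − log Q = -4.9370 − (-3.7838) = -1.1532; [Cd²⁺] = 10^(-1.1532) ≈ 0.070 M.

0.070 M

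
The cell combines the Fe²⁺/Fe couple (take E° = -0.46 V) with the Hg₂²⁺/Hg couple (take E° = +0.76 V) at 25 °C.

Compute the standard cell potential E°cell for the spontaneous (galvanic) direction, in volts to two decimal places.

+1.22 V

The Hg₂²⁺/Hg couple has the higher reduction potential, so it is the cathode; Fe²⁺/Fe is oxidised at the anode.
E°cell = E°(cathode) − E°(anode) = (+0.76) − (-0.46) = +1.22 V.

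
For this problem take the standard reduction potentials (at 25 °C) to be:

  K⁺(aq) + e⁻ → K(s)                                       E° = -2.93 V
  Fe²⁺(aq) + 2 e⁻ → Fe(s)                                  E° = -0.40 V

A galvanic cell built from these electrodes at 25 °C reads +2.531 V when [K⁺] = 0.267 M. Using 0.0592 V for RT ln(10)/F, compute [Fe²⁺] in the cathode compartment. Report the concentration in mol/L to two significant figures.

Fe²⁺/Fe is the cathode, K⁺/K the anode: E°cell = +2.53 V, n = 2.
Overall reaction: Fe²⁺(aq) + 2 K(s) → Fe(s) + 2 K⁺(aq); Q = [K⁺]^2/[Fe²⁺]^1.
From E = E° − (0.0592/n) log Q: log Q = (E° − E)·n/0.0592 = (+2.53 − (+2.531))·2/0.0592 = -0.0338.
So 1·log[Fe²⁺] = 2·log(0.267) − log Q = -1.1470 − (-0.0338) = -1.1132; [Fe²⁺] = 10^(-1.1132) ≈ 0.077 M.

0.077 M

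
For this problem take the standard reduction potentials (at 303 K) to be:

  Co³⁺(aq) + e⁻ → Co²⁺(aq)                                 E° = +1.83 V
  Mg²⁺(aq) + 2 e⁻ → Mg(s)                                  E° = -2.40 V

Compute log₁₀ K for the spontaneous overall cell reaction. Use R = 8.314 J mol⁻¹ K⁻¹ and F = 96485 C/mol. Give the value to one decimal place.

Cathode: Co³⁺/Co²⁺; anode: Mg²⁺/Mg. E°cell = (+1.83) − (-2.40) = +4.23 V, with n = 2.
ΔG° = −nFE° = −RT ln K, so ln K = nFE°/(RT) = (2)(96485)(+4.23) / ((8.314)(303)) = 324.024.
log₁₀ K = 324.024 / ln 10 = 140.7.

140.7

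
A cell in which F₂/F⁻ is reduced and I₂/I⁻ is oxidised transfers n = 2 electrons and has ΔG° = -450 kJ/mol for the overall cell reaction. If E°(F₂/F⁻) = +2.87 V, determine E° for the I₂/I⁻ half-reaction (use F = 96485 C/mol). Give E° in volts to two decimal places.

+0.54 V

E°cell = −ΔG°/(nF) = −(-450×10³)/((2)(96485)) = +2.332 V.
Since F₂/F⁻ is the cathode and I₂/I⁻ the anode, E°cell = E°(F₂/F⁻) − E°(I₂/I⁻).
So E°(I₂/I⁻) = E°(F₂/F⁻) − E°cell = (+2.87) − (+2.332) = +0.54 V.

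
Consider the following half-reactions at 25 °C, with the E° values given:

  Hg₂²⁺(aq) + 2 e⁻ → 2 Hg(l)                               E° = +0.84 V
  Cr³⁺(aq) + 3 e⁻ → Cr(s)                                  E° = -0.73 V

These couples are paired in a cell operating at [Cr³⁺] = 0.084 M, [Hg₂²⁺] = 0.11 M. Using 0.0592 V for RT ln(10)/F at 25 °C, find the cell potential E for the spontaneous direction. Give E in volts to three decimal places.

+1.563 V

Hg₂²⁺/Hg is the cathode (higher E°), Cr³⁺/Cr the anode: E°cell = +0.84 − (-0.73) = +1.57 V, n = 6.
Overall: 3 Hg₂²⁺(aq) + 2 Cr(s) → 6 Hg(l) + 2 Cr³⁺(aq)
Q = [Cr³⁺]^2 / ([Hg₂²⁺]^3); log Q = 0.724.
E = E° − (0.0592/n) log Q = +1.57 − (0.0592/6)(0.724) = +1.563 V.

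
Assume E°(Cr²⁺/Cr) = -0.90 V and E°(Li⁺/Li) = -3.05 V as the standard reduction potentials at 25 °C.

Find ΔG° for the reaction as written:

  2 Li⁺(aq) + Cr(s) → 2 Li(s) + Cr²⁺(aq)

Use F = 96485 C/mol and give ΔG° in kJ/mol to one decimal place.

+414.9 kJ/mol

As written, Li⁺/Li is reduced (cathode) and Cr²⁺/Cr is oxidised (anode), so E°cell = (-3.05) − (-0.90) = -2.15 V.
Balancing electrons gives n = 2.
ΔG° = −nFE° = −(2)(96485)(-2.15) = 414,886 J = +414.9 kJ/mol.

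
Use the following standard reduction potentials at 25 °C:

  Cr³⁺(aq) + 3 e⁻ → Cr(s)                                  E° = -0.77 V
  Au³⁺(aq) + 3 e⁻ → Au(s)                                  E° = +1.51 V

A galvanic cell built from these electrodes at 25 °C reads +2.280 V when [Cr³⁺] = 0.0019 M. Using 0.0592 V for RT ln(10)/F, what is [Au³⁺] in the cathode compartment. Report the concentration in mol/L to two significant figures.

0.0019 M

Au³⁺/Au is the cathode, Cr³⁺/Cr the anode: E°cell = +2.28 V, n = 3.
Overall reaction: Au³⁺(aq) + Cr(s) → Au(s) + Cr³⁺(aq); Q = [Cr³⁺]^1/[Au³⁺]^1.
From E = E° − (0.0592/n) log Q: log Q = (E° − E)·n/0.0592 = (+2.28 − (+2.280))·3/0.0592 = 0.0000.
So 1·log[Au³⁺] = 1·log(0.0019) − log Q = -2.7212 − (0.0000) = -2.7212; [Au³⁺] = 10^(-2.7212) ≈ 0.0019 M.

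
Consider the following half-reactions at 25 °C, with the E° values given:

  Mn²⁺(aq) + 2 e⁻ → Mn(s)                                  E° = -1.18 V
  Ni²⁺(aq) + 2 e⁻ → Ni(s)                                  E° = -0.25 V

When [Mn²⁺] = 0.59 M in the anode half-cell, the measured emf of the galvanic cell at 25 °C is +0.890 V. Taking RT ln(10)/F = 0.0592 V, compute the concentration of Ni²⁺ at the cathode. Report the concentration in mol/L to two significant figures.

0.026 M

Ni²⁺/Ni is the cathode, Mn²⁺/Mn the anode: E°cell = +0.93 V, n = 2.
Overall reaction: Ni²⁺(aq) + Mn(s) → Ni(s) + Mn²⁺(aq); Q = [Mn²⁺]^1/[Ni²⁺]^1.
From E = E° − (0.0592/n) log Q: log Q = (E° − E)·n/0.0592 = (+0.93 − (+0.890))·2/0.0592 = 1.3514.
So 1·log[Ni²⁺] = 1·log(0.59) − log Q = -0.2291 − (1.3514) = -1.5805; [Ni²⁺] = 10^(-1.5805) ≈ 0.026 M.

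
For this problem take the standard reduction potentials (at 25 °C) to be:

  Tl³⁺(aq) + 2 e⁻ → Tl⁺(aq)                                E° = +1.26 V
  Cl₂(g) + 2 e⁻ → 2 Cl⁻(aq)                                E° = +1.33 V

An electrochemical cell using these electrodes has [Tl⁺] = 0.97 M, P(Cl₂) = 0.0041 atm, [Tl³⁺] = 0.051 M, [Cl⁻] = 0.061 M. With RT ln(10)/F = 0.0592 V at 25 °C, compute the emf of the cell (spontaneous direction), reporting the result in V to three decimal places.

Cl₂/Cl⁻ is the cathode (higher E°), Tl³⁺/Tl⁺ the anode: E°cell = +1.33 − (+1.26) = +0.07 V, n = 2.
Overall: Cl₂(g) + Tl⁺(aq) → 2 Cl⁻(aq) + Tl³⁺(aq)
Q = [Cl⁻]^2·[Tl³⁺] / (P(Cl₂)·[Tl⁺]); log Q = -1.321.
E = E° − (0.0592/n) log Q = +0.07 − (0.0592/2)(-1.321) = +0.109 V.

+0.109 V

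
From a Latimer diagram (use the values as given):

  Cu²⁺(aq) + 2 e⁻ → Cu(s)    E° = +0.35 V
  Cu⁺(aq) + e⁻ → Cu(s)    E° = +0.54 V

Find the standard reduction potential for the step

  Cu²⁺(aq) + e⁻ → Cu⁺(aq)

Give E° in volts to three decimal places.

+0.160 V

Sequential free energies add, so n₃E°₃ = n₁E°₁ + n₂E°₂.
With n₃ = 2, and the known step contributing 1×(+0.54) V, the unknown satisfies 1·E° = 2×(+0.35) − 1×(+0.54) = +0.160.
E° = +0.160 / 1 = +0.160 V.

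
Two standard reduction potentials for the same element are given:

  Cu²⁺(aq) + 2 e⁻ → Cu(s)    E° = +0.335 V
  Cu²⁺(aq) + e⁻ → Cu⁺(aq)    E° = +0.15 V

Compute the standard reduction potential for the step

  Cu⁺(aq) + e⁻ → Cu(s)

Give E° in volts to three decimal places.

+0.520 V

Sequential free energies add, so n₃E°₃ = n₁E°₁ + n₂E°₂.
With n₃ = 2, and the known step contributing 1×(+0.15) V, the unknown satisfies 1·E° = 2×(+0.335) − 1×(+0.15) = +0.520.
E° = +0.520 / 1 = +0.520 V.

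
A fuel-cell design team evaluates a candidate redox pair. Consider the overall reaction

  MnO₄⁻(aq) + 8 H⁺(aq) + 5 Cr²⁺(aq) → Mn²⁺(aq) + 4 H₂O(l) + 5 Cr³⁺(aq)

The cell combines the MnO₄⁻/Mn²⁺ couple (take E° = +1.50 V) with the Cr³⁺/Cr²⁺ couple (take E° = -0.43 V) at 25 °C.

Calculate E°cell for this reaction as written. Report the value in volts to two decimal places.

The MnO₄⁻/Mn²⁺ couple has the higher reduction potential, so it is the cathode; Cr³⁺/Cr²⁺ is oxidised at the anode.
E°cell = E°(cathode) − E°(anode) = (+1.50) − (-0.43) = +1.93 V.

+1.93 V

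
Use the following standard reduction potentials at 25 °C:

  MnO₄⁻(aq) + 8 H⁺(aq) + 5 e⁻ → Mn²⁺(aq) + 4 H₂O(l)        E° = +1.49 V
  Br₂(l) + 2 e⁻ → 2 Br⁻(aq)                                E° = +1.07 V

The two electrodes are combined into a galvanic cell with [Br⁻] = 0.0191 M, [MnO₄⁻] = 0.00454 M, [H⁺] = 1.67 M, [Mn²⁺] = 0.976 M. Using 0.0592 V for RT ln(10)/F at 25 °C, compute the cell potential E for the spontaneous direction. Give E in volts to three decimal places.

+0.312 V

MnO₄⁻/Mn²⁺ is the cathode (higher E°), Br₂/Br⁻ the anode: E°cell = +1.49 − (+1.07) = +0.42 V, n = 10.
Overall: 2 MnO₄⁻(aq) + 16 H⁺(aq) + 10 Br⁻(aq) → 2 Mn²⁺(aq) + 8 H₂O(l) + 5 Br₂(l)
Q = [Mn²⁺]^2 / ([MnO₄⁻]^2·[H⁺]^16·[Br⁻]^10); log Q = 18.291.
E = E° − (0.0592/n) log Q = +0.42 − (0.0592/10)(18.291) = +0.312 V.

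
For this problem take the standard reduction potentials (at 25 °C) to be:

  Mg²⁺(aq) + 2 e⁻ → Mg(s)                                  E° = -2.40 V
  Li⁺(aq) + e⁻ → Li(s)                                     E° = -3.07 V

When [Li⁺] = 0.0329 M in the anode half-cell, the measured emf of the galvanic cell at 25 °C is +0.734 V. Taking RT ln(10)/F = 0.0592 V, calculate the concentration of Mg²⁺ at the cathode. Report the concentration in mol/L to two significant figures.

0.16 M

Mg²⁺/Mg is the cathode, Li⁺/Li the anode: E°cell = +0.67 V, n = 2.
Overall reaction: Mg²⁺(aq) + 2 Li(s) → Mg(s) + 2 Li⁺(aq); Q = [Li⁺]^2/[Mg²⁺]^1.
From E = E° − (0.0592/n) log Q: log Q = (E° − E)·n/0.0592 = (+0.67 − (+0.734))·2/0.0592 = -2.1622.
So 1·log[Mg²⁺] = 2·log(0.0329) − log Q = -2.9656 − (-2.1622) = -0.8034; [Mg²⁺] = 10^(-0.8034) ≈ 0.16 M.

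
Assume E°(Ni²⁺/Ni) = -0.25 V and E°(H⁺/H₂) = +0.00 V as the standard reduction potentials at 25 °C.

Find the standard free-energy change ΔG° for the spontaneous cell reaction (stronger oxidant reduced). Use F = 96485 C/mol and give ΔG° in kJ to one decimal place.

-48.2 kJ

H⁺/H₂ (E° = +0.00 V) is the cathode; Ni²⁺/Ni (E° = -0.25 V) is the anode, so E°cell = +0.25 V.
Balancing electrons gives n = 2 (lcm of 2 and 2).
ΔG° = −nFE° = −(2)(96485)(+0.25) = -48,242 J = -48.2 kJ.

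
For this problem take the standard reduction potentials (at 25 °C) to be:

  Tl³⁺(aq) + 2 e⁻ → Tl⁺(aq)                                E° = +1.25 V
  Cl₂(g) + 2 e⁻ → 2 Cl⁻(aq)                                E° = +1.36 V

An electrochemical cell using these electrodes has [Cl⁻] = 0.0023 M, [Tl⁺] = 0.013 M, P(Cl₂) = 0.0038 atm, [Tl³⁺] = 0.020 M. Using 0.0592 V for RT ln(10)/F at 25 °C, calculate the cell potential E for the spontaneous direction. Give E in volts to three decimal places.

Cl₂/Cl⁻ is the cathode (higher E°), Tl³⁺/Tl⁺ the anode: E°cell = +1.36 − (+1.25) = +0.11 V, n = 2.
Overall: Cl₂(g) + Tl⁺(aq) → 2 Cl⁻(aq) + Tl³⁺(aq)
Q = [Cl⁻]^2·[Tl³⁺] / (P(Cl₂)·[Tl⁺]); log Q = -2.669.
E = E° − (0.0592/n) log Q = +0.11 − (0.0592/2)(-2.669) = +0.189 V.

+0.189 V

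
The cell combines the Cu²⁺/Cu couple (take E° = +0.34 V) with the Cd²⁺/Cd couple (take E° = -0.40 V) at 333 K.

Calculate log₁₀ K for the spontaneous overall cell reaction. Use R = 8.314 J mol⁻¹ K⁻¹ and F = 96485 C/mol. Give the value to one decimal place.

Cathode: Cu²⁺/Cu; anode: Cd²⁺/Cd. E°cell = (+0.34) − (-0.40) = +0.74 V, with n = 2.
ΔG° = −nFE° = −RT ln K, so ln K = nFE°/(RT) = (2)(96485)(+0.74) / ((8.314)(333)) = 51.578.
log₁₀ K = 51.578 / ln 10 = 22.4.

22.4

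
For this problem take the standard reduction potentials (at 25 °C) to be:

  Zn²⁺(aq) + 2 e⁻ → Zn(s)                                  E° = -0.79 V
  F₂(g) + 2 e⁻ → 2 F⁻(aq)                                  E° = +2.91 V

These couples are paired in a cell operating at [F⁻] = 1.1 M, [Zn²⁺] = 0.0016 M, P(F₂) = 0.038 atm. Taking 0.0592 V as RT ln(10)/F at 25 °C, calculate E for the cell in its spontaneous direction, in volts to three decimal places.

+3.738 V

F₂/F⁻ is the cathode (higher E°), Zn²⁺/Zn the anode: E°cell = +2.91 − (-0.79) = +3.70 V, n = 2.
Overall: F₂(g) + Zn(s) → 2 F⁻(aq) + Zn²⁺(aq)
Q = [F⁻]^2·[Zn²⁺] / (P(F₂)); log Q = -1.293.
E = E° − (0.0592/n) log Q = +3.70 − (0.0592/2)(-1.293) = +3.738 V.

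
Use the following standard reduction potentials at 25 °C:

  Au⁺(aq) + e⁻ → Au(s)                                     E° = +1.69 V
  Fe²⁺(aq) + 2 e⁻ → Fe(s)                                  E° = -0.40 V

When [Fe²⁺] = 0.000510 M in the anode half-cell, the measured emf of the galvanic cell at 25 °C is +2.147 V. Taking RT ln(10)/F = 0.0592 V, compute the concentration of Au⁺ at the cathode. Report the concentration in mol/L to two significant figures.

0.21 M

Au⁺/Au is the cathode, Fe²⁺/Fe the anode: E°cell = +2.09 V, n = 2.
Overall reaction: 2 Au⁺(aq) + Fe(s) → 2 Au(s) + Fe²⁺(aq); Q = [Fe²⁺]^1/[Au⁺]^2.
From E = E° − (0.0592/n) log Q: log Q = (E° − E)·n/0.0592 = (+2.09 − (+2.147))·2/0.0592 = -1.9257.
So 2·log[Au⁺] = 1·log(0.00051) − log Q = -3.2924 − (-1.9257) = -1.3667; log[Au⁺] = -1.3667 / 2 = -0.6834; [Au⁺] = 10^(-0.6834) ≈ 0.21 M.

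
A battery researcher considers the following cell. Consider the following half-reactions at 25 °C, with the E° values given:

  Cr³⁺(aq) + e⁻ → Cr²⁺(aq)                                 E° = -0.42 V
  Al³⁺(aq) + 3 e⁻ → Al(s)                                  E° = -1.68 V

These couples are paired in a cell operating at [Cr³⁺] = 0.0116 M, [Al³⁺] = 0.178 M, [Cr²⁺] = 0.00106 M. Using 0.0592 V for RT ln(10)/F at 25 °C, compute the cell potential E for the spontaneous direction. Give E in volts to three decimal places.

Cr³⁺/Cr²⁺ is the cathode (higher E°), Al³⁺/Al the anode: E°cell = -0.42 − (-1.68) = +1.26 V, n = 3.
Overall: 3 Cr³⁺(aq) + Al(s) → 3 Cr²⁺(aq) + Al³⁺(aq)
Q = [Cr²⁺]^3·[Al³⁺] / ([Cr³⁺]^3); log Q = -3.867.
E = E° − (0.0592/n) log Q = +1.26 − (0.0592/3)(-3.867) = +1.336 V.

+1.336 V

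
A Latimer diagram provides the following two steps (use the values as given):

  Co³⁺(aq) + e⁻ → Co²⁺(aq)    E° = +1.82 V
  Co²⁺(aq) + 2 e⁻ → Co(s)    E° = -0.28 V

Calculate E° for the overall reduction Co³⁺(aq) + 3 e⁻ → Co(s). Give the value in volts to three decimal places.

Adding the free-energy changes (−nFE°) of the two steps gives −n₃FE°₃ = −n₁FE°₁ − n₂FE°₂.
E°₃ = (1×+1.82 + 2×-0.28) / 3 = (+1.260) / 3 = +0.420 V.

+0.420 V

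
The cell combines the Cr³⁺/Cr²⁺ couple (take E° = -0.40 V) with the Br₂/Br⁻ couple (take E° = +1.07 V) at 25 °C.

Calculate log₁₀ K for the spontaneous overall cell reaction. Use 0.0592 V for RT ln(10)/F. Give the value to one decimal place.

49.7

Cathode: Br₂/Br⁻; anode: Cr³⁺/Cr²⁺. E°cell = +1.47 V, n = 2.
log K = nE°cell / 0.0592 = (2)(+1.47) / 0.0592 = 49.7.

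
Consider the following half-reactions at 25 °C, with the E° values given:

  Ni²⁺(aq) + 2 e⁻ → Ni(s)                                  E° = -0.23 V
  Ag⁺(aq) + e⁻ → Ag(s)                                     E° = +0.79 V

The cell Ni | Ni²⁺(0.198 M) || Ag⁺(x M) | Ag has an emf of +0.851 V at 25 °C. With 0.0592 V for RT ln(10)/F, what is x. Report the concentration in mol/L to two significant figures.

0.00062 M

Ag⁺/Ag is the cathode, Ni²⁺/Ni the anode: E°cell = +1.02 V, n = 2.
Overall reaction: 2 Ag⁺(aq) + Ni(s) → 2 Ag(s) + Ni²⁺(aq); Q = [Ni²⁺]^1/[Ag⁺]^2.
From E = E° − (0.0592/n) log Q: log Q = (E° − E)·n/0.0592 = (+1.02 − (+0.851))·2/0.0592 = 5.7095.
So 2·log[Ag⁺] = 1·log(0.198) − log Q = -0.7033 − (5.7095) = -6.4128; log[Ag⁺] = -6.4128 / 2 = -3.2064; [Ag⁺] = 10^(-3.2064) ≈ 0.00062 M.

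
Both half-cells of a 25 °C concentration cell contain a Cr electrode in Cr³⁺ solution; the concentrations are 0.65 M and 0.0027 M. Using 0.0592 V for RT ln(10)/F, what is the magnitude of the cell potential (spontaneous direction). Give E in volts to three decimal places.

+0.047 V

For a concentration cell E°cell = 0. The 0.65 M side is the cathode (reduction is favoured where [Cr³⁺] is higher).
With n = 3, E = −(0.0592/3) log([Cr³⁺]ₐₙ/[Cr³⁺]꜀ₐₜ) = −(0.0592/3) log(0.0027/0.65) = −(0.0592/3)(-2.382) = +0.047 V.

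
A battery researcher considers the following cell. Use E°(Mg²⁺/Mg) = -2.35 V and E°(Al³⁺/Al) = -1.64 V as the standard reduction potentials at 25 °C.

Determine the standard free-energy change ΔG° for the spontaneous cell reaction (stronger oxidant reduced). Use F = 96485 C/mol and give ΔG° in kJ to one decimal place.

-411.0 kJ

Al³⁺/Al (E° = -1.64 V) is the cathode; Mg²⁺/Mg (E° = -2.35 V) is the anode, so E°cell = +0.71 V.
Balancing electrons gives n = 6 (lcm of 3 and 2).
ΔG° = −nFE° = −(6)(96485)(+0.71) = -411,026 J = -411.0 kJ.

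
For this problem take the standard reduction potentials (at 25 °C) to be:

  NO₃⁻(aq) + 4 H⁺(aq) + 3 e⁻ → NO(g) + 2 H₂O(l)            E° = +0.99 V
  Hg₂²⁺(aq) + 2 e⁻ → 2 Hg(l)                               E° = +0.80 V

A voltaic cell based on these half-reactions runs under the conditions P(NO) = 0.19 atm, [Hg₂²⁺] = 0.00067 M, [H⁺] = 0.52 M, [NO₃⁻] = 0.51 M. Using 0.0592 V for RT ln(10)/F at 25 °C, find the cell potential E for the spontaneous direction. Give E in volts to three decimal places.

+0.270 V

NO₃⁻/NO is the cathode (higher E°), Hg₂²⁺/Hg the anode: E°cell = +0.99 − (+0.80) = +0.19 V, n = 6.
Overall: 2 NO₃⁻(aq) + 8 H⁺(aq) + 6 Hg(l) → 2 NO(g) + 4 H₂O(l) + 3 Hg₂²⁺(aq)
Q = P(NO)^2·[Hg₂²⁺]^3 / ([NO₃⁻]^2·[H⁺]^8); log Q = -8.107.
E = E° − (0.0592/n) log Q = +0.19 − (0.0592/6)(-8.107) = +0.270 V.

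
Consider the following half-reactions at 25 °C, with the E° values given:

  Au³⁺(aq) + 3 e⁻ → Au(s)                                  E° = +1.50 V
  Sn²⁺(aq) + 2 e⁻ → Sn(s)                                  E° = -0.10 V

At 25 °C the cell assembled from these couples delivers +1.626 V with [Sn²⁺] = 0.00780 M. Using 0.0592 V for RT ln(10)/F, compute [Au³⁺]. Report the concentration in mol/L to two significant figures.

0.014 M

Au³⁺/Au is the cathode, Sn²⁺/Sn the anode: E°cell = +1.60 V, n = 6.
Overall reaction: 2 Au³⁺(aq) + 3 Sn(s) → 2 Au(s) + 3 Sn²⁺(aq); Q = [Sn²⁺]^3/[Au³⁺]^2.
From E = E° − (0.0592/n) log Q: log Q = (E° − E)·n/0.0592 = (+1.60 − (+1.626))·6/0.0592 = -2.6351.
So 2·log[Au³⁺] = 3·log(0.0078) − log Q = -6.3237 − (-2.6351) = -3.6886; log[Au³⁺] = -3.6886 / 2 = -1.8443; [Au³⁺] = 10^(-1.8443) ≈ 0.014 M.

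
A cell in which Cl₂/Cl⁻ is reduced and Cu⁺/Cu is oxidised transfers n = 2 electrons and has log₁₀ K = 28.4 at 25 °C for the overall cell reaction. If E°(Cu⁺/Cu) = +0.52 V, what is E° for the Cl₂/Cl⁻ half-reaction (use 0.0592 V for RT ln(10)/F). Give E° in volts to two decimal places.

+1.36 V

E°cell = (0.0592/n)·log K = (0.0592/2)(28.4) = +0.841 V.
Since Cl₂/Cl⁻ is the cathode and Cu⁺/Cu the anode, E°cell = E°(Cl₂/Cl⁻) − E°(Cu⁺/Cu).
So E°(Cl₂/Cl⁻) = E°cell + E°(Cu⁺/Cu) = +0.841 + (+0.52) = +1.36 V.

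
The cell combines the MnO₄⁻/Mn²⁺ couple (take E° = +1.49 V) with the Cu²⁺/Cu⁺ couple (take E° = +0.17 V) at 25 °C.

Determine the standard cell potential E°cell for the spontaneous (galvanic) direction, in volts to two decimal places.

+1.32 V

The MnO₄⁻/Mn²⁺ couple has the higher reduction potential, so it is the cathode; Cu²⁺/Cu⁺ is oxidised at the anode.
E°cell = E°(cathode) − E°(anode) = (+1.49) − (+0.17) = +1.32 V.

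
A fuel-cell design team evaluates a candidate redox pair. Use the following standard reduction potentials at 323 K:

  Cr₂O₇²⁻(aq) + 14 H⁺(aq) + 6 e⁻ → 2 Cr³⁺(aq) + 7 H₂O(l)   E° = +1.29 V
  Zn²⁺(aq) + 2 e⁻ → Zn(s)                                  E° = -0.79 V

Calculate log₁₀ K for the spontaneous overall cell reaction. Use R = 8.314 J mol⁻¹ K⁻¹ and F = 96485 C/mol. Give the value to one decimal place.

Cathode: Cr₂O₇²⁻/Cr³⁺; anode: Zn²⁺/Zn. E°cell = (+1.29) − (-0.79) = +2.08 V, with n = 6.
ΔG° = −nFE° = −RT ln K, so ln K = nFE°/(RT) = (6)(96485)(+2.08) / ((8.314)(323)) = 448.396.
log₁₀ K = 448.396 / ln 10 = 194.7.

194.7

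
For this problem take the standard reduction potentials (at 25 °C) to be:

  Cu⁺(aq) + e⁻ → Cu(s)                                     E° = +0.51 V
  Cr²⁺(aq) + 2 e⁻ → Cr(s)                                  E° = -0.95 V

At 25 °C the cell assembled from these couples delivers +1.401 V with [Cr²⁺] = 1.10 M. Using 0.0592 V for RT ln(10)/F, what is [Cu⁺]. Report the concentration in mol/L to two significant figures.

Cu⁺/Cu is the cathode, Cr²⁺/Cr the anode: E°cell = +1.46 V, n = 2.
Overall reaction: 2 Cu⁺(aq) + Cr(s) → 2 Cu(s) + Cr²⁺(aq); Q = [Cr²⁺]^1/[Cu⁺]^2.
From E = E° − (0.0592/n) log Q: log Q = (E° − E)·n/0.0592 = (+1.46 − (+1.401))·2/0.0592 = 1.9932.
So 2·log[Cu⁺] = 1·log(1.1) − log Q = 0.0414 − (1.9932) = -1.9518; log[Cu⁺] = -1.9518 / 2 = -0.9759; [Cu⁺] = 10^(-0.9759) ≈ 0.11 M.

0.11 M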